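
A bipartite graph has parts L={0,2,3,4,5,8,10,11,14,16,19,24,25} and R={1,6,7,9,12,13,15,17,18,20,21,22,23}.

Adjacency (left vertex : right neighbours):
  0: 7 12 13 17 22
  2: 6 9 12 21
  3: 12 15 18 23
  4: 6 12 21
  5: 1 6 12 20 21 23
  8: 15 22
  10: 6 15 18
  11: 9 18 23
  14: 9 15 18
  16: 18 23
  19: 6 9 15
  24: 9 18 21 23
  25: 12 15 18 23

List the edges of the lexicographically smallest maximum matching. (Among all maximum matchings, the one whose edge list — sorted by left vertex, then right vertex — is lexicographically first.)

Lex-smallest maximum matching: {(0,7), (2,6), (3,12), (4,21), (5,1), (8,22), (10,15), (11,9), (14,18), (16,23)}

|M| = 10 (so the lex-smallest maximum matching has 10 edges)
process left vertices in ascending order; for each, take the smallest-labelled available neighbour that still permits 10 edges overall, or leave it unmatched if none does
lex-smallest matching: {0-7, 2-6, 3-12, 4-21, 5-1, 8-22, 10-15, 11-9, 14-18, 16-23}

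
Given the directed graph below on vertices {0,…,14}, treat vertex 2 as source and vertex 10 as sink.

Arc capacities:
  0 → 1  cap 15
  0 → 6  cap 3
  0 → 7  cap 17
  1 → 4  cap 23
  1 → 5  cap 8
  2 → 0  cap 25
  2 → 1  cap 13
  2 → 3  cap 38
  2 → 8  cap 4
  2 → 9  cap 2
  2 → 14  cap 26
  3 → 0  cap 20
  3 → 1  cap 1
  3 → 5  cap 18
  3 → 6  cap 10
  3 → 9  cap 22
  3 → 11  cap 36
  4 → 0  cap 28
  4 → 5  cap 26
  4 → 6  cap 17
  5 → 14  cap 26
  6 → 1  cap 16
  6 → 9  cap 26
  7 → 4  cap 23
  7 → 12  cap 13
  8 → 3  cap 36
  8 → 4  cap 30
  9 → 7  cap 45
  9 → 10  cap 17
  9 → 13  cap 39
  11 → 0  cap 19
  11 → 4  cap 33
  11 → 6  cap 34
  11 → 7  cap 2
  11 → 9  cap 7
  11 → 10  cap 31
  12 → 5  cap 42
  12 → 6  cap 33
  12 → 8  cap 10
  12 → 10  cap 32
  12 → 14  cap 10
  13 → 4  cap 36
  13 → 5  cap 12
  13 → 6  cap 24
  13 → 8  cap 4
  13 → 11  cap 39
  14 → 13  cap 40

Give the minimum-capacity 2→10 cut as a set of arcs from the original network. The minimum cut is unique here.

Min-cut arcs: {(7,12), (9,10), (11,10)} (total capacity 61)

augment #1: 2→9→10 push 2
augment #2: 2→3→9→10 push 15
augment #3: 2→3→11→10 push 23
augment #4: 2→0→7→12→10 push 13
augment #5: 2→8→3→11→10 push 4
augment #6: 2→14→13→11→10 push 4
max flow = 61; residual-reachable set from 2 gives S-side
cut edges (S→T): {(7,12), (9,10), (11,10)} total cap 61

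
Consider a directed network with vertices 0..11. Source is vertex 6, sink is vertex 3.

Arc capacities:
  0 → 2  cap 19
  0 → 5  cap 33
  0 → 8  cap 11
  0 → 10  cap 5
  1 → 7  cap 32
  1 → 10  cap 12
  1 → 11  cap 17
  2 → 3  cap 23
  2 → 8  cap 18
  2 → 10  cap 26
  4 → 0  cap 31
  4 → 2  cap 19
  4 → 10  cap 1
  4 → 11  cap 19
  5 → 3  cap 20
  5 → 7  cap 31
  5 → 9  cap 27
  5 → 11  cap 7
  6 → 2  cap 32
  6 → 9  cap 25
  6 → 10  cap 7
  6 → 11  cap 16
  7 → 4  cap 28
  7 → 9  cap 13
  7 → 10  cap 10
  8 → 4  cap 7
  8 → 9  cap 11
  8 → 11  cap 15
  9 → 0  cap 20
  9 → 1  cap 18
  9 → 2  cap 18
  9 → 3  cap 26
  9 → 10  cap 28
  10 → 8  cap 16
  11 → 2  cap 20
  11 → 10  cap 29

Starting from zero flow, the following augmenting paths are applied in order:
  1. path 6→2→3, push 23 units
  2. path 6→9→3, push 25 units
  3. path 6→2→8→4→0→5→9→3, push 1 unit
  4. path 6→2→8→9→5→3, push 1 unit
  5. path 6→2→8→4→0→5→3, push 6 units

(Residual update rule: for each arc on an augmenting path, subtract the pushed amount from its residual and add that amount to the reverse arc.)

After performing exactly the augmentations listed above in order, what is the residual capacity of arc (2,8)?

Residual capacity of (2,8): 10

after path 1 (6→2→3, push 23): res(2,8)=18
after path 2 (6→9→3, push 25): res(2,8)=18
after path 3 (6→2→8→4→0→5→9→3, push 1): res(2,8)=17
after path 4 (6→2→8→9→5→3, push 1): res(2,8)=16
after path 5 (6→2→8→4→0→5→3, push 6): res(2,8)=10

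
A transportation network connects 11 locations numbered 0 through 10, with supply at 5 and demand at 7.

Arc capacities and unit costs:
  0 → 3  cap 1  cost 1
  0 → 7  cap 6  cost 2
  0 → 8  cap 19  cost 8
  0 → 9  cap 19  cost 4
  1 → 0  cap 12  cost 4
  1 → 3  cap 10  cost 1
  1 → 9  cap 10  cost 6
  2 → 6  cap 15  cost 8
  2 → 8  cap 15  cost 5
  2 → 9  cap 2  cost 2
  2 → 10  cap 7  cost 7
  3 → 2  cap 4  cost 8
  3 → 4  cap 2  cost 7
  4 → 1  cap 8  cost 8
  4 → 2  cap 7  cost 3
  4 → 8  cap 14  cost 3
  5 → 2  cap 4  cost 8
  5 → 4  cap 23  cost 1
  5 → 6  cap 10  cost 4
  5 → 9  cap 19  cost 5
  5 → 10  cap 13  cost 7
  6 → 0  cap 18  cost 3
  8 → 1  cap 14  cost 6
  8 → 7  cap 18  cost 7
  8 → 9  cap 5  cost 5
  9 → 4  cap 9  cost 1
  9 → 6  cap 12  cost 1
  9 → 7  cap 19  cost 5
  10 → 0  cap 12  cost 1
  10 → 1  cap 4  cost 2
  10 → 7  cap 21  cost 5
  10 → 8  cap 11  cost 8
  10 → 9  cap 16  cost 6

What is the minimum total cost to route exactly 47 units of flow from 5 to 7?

shortest-cost path #1: 5→6→0→7 push 6 @ unit cost 9 (adds 54)
shortest-cost path #2: 5→9→7 push 19 @ unit cost 10 (adds 190)
shortest-cost path #3: 5→4→8→7 push 14 @ unit cost 11 (adds 154)
shortest-cost path #4: 5→10→7 push 8 @ unit cost 12 (adds 96)
total cost = 494

Minimum cost for 47 units: 494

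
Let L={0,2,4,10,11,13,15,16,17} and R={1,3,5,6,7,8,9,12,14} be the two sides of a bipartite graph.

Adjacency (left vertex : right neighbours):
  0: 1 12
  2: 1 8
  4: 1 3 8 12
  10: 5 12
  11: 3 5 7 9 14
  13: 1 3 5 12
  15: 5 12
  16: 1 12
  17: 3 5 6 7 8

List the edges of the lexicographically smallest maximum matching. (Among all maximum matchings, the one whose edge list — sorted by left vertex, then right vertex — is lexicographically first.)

Lex-smallest maximum matching: {(0,1), (2,8), (4,3), (10,5), (11,7), (13,12), (17,6)}

|M| = 7 (so the lex-smallest maximum matching has 7 edges)
process left vertices in ascending order; for each, take the smallest-labelled available neighbour that still permits 7 edges overall, or leave it unmatched if none does
lex-smallest matching: {0-1, 2-8, 4-3, 10-5, 11-7, 13-12, 17-6}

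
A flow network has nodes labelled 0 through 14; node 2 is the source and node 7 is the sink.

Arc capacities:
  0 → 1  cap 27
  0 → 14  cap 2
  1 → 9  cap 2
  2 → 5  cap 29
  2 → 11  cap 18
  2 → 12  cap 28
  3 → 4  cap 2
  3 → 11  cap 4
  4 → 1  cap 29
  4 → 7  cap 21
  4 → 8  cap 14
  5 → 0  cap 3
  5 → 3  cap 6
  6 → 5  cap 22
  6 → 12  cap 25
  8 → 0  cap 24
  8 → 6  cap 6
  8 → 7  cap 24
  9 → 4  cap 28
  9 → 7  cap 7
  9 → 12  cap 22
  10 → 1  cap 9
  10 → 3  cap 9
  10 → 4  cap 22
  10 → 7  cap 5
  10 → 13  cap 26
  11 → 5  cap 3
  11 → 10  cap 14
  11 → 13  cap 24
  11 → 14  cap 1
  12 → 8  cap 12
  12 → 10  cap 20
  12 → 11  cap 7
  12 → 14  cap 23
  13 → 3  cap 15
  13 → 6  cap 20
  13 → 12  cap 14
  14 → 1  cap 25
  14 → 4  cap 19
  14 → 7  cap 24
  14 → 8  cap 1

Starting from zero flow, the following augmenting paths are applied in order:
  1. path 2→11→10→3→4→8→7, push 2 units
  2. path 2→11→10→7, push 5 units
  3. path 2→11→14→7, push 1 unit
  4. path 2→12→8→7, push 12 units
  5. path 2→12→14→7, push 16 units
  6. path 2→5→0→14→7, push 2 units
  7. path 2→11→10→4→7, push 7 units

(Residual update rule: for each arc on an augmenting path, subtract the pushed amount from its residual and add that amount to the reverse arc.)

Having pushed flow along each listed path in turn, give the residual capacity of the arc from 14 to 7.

Residual capacity of (14,7): 5

after path 1 (2→11→10→3→4→8→7, push 2): res(14,7)=24
after path 2 (2→11→10→7, push 5): res(14,7)=24
after path 3 (2→11→14→7, push 1): res(14,7)=23
after path 4 (2→12→8→7, push 12): res(14,7)=23
after path 5 (2→12→14→7, push 16): res(14,7)=7
after path 6 (2→5→0→14→7, push 2): res(14,7)=5
after path 7 (2→11→10→4→7, push 7): res(14,7)=5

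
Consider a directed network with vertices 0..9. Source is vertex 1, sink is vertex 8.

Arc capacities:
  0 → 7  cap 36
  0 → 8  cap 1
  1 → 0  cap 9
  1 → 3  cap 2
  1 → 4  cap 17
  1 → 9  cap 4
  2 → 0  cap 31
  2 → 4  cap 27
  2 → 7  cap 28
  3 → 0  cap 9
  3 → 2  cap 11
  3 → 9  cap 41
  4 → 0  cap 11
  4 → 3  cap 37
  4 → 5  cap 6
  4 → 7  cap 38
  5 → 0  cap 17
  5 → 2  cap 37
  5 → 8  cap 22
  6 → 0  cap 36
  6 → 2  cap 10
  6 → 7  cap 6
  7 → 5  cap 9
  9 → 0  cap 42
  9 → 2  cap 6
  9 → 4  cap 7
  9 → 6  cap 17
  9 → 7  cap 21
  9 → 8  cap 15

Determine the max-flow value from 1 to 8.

augment #1: 1→0→8 bottleneck 1, total now 1
augment #2: 1→9→8 bottleneck 4, total now 5
augment #3: 1→3→9→8 bottleneck 2, total now 7
augment #4: 1→4→5→8 bottleneck 6, total now 13
augment #5: 1→0→7→5→8 bottleneck 8, total now 21
augment #6: 1→4→3→9→8 bottleneck 9, total now 30
augment #7: 1→4→7→5→8 bottleneck 1, total now 31

Maximum flow value: 31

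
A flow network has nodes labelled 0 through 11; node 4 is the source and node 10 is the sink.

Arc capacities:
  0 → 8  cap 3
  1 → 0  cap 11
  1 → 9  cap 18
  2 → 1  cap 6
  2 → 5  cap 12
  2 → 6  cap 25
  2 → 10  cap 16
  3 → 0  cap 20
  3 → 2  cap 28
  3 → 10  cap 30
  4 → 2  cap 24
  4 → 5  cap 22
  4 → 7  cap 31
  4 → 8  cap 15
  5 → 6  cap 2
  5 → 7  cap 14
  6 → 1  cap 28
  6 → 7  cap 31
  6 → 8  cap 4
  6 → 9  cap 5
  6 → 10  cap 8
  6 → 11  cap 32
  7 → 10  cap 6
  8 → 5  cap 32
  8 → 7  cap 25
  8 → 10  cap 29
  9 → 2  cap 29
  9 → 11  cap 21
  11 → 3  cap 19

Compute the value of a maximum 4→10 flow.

Maximum flow value: 47

augment #1: 4→2→10 bottleneck 16, total now 16
augment #2: 4→7→10 bottleneck 6, total now 22
augment #3: 4→8→10 bottleneck 15, total now 37
augment #4: 4→2→6→10 bottleneck 8, total now 45
augment #5: 4→5→6→8→10 bottleneck 2, total now 47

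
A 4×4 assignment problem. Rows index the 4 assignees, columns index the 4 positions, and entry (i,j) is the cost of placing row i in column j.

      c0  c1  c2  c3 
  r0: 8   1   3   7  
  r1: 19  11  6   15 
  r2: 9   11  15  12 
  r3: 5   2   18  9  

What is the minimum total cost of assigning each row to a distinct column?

one of 2 optimal assignments: row0→col1 (cost 1), row1→col2 (cost 6), row2→col3 (cost 12), row3→col0 (cost 5)
total = 1 + 6 + 12 + 5 = 24

Minimum assignment cost: 24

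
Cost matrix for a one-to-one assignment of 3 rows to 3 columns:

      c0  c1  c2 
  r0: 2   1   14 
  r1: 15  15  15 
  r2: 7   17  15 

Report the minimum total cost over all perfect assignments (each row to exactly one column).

Minimum assignment cost: 23

optimal assignment: row0→col1 (cost 1), row1→col2 (cost 15), row2→col0 (cost 7)
total = 1 + 15 + 7 = 23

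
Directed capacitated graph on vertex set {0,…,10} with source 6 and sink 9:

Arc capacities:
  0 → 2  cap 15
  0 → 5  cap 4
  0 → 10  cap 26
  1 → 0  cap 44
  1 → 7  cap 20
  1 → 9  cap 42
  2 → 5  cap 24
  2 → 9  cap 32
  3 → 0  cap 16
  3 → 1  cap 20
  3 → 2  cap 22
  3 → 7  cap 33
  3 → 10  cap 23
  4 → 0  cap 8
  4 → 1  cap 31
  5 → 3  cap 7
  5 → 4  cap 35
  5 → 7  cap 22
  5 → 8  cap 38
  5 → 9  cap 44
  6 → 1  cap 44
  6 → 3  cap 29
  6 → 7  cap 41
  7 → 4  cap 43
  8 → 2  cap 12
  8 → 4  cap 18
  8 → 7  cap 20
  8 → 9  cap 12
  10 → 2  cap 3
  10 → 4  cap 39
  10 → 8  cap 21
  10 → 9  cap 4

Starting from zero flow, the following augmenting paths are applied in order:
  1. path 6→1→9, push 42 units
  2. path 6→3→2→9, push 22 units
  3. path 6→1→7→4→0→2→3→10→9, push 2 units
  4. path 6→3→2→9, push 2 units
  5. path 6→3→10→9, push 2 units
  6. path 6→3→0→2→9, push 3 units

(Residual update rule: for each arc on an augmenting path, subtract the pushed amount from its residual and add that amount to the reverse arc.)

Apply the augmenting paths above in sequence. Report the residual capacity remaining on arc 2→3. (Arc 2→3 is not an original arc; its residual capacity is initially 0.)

Residual capacity of (2,3): 22

after path 1 (6→1→9, push 42): res(2,3)=0
after path 2 (6→3→2→9, push 22): res(2,3)=22
after path 3 (6→1→7→4→0→2→3→10→9, push 2): res(2,3)=20
after path 4 (6→3→2→9, push 2): res(2,3)=22
after path 5 (6→3→10→9, push 2): res(2,3)=22
after path 6 (6→3→0→2→9, push 3): res(2,3)=22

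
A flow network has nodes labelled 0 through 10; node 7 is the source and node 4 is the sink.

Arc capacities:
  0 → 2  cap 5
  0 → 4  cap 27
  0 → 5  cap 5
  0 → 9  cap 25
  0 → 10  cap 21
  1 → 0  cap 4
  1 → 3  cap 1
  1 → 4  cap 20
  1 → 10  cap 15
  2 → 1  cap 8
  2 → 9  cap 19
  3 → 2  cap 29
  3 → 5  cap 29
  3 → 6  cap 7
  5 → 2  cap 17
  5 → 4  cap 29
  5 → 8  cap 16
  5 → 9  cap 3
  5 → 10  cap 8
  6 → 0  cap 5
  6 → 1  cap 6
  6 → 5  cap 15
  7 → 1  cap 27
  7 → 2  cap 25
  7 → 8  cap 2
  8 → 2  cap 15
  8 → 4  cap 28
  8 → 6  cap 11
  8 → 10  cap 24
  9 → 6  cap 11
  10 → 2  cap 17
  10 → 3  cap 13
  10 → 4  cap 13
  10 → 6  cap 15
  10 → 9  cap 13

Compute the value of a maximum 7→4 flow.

Maximum flow value: 48

augment #1: 7→1→4 bottleneck 20, total now 20
augment #2: 7→8→4 bottleneck 2, total now 22
augment #3: 7→1→0→4 bottleneck 4, total now 26
augment #4: 7→1→10→4 bottleneck 3, total now 29
augment #5: 7→2→1→10→4 bottleneck 8, total now 37
augment #6: 7→2→9→6→0→4 bottleneck 5, total now 42
augment #7: 7→2→9→6→5→4 bottleneck 6, total now 48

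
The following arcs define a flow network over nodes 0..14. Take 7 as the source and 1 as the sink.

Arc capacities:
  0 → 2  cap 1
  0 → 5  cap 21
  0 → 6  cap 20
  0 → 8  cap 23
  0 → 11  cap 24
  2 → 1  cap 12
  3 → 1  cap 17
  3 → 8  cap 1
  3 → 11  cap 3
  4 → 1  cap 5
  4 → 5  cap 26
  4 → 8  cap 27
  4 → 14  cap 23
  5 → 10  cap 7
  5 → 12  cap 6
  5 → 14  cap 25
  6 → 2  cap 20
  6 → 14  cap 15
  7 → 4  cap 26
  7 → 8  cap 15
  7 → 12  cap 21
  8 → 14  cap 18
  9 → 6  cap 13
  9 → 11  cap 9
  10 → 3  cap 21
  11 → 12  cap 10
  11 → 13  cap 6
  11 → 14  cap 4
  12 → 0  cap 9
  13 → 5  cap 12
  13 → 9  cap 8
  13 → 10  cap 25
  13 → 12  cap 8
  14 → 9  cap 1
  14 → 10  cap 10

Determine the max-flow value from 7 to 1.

Maximum flow value: 32

augment #1: 7→4→1 bottleneck 5, total now 5
augment #2: 7→12→0→2→1 bottleneck 1, total now 6
augment #3: 7→4→5→10→3→1 bottleneck 7, total now 13
augment #4: 7→4→14→10→3→1 bottleneck 10, total now 23
augment #5: 7→12→0→6→2→1 bottleneck 8, total now 31
augment #6: 7→4→14→9→6→2→1 bottleneck 1, total now 32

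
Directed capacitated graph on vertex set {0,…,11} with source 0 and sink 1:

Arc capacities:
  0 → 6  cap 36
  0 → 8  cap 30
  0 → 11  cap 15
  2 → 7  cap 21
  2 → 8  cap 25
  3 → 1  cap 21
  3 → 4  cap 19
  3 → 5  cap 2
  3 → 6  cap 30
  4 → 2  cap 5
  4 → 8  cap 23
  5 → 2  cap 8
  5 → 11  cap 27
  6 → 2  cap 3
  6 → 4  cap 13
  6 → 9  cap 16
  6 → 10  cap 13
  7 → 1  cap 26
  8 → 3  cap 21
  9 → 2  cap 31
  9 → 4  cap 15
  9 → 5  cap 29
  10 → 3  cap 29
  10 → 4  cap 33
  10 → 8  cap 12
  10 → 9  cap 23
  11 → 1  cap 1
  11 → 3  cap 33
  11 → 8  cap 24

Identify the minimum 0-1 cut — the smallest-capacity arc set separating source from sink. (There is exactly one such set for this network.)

augment #1: 0→11→1 push 1
augment #2: 0→8→3→1 push 21
augment #3: 0→6→2→7→1 push 3
augment #4: 0→6→4→2→7→1 push 5
augment #5: 0→6→9→2→7→1 push 13
max flow = 43; residual-reachable set from 0 gives S-side
cut edges (S→T): {(2,7), (3,1), (11,1)} total cap 43

Min-cut arcs: {(2,7), (3,1), (11,1)} (total capacity 43)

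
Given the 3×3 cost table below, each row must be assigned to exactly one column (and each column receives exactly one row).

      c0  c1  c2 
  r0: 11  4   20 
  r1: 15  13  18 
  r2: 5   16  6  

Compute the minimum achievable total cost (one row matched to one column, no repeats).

Minimum assignment cost: 25

optimal assignment: row0→col1 (cost 4), row1→col0 (cost 15), row2→col2 (cost 6)
total = 4 + 15 + 6 = 25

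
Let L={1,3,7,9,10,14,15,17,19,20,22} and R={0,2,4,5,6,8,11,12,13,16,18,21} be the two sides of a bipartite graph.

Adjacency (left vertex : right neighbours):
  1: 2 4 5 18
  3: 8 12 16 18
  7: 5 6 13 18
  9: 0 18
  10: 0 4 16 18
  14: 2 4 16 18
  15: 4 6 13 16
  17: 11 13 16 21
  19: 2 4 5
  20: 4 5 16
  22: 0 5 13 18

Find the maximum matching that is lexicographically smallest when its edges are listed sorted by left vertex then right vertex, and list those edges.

Lex-smallest maximum matching: {(1,2), (3,8), (7,5), (9,0), (10,4), (14,18), (15,6), (17,11), (20,16), (22,13)}

|M| = 10 (so the lex-smallest maximum matching has 10 edges)
process left vertices in ascending order; for each, take the smallest-labelled available neighbour that still permits 10 edges overall, or leave it unmatched if none does
lex-smallest matching: {1-2, 3-8, 7-5, 9-0, 10-4, 14-18, 15-6, 17-11, 20-16, 22-13}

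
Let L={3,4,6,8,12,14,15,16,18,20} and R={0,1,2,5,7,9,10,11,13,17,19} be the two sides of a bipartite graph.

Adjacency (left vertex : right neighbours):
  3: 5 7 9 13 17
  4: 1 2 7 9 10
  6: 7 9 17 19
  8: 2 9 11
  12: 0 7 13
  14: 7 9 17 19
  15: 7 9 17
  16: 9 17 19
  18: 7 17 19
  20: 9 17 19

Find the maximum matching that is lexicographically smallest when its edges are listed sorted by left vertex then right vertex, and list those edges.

|M| = 8 (so the lex-smallest maximum matching has 8 edges)
process left vertices in ascending order; for each, take the smallest-labelled available neighbour that still permits 8 edges overall, or leave it unmatched if none does
lex-smallest matching: {3-5, 4-1, 6-7, 8-2, 12-0, 14-9, 15-17, 16-19}

Lex-smallest maximum matching: {(3,5), (4,1), (6,7), (8,2), (12,0), (14,9), (15,17), (16,19)}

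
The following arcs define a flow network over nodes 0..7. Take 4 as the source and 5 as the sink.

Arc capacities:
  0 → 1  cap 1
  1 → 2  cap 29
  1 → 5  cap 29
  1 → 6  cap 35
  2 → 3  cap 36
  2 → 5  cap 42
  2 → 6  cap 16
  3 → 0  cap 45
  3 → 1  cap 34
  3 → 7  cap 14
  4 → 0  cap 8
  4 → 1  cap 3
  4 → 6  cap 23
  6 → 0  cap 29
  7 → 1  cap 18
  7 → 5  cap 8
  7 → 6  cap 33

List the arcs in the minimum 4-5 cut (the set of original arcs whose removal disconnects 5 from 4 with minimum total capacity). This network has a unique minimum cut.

augment #1: 4→1→5 push 3
augment #2: 4→0→1→5 push 1
max flow = 4; residual-reachable set from 4 gives S-side
cut edges (S→T): {(0,1), (4,1)} total cap 4

Min-cut arcs: {(0,1), (4,1)} (total capacity 4)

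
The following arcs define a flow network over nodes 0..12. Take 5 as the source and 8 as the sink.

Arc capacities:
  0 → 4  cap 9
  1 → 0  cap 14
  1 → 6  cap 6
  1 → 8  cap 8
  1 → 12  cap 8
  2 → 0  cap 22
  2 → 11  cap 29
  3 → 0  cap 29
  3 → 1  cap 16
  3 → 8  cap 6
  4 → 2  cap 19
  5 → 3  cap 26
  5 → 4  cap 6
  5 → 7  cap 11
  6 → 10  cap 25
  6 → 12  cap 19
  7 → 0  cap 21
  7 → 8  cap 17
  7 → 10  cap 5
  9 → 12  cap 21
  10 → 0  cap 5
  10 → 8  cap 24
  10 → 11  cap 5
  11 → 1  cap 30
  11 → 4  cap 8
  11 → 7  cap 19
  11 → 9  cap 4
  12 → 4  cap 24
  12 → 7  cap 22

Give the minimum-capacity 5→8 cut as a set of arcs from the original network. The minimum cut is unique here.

Min-cut arcs: {(1,6), (1,8), (3,8), (7,8), (7,10)} (total capacity 42)

augment #1: 5→3→8 push 6
augment #2: 5→7→8 push 11
augment #3: 5→3→1→8 push 8
augment #4: 5→3→1→6→10→8 push 6
augment #5: 5→3→1→12→7→8 push 2
augment #6: 5→4→2→11→7→8 push 4
augment #7: 5→4→2→11→7→10→8 push 2
augment #8: 5→3→0→4→2→11→7→10→8 push 3
max flow = 42; residual-reachable set from 5 gives S-side
cut edges (S→T): {(1,6), (1,8), (3,8), (7,8), (7,10)} total cap 42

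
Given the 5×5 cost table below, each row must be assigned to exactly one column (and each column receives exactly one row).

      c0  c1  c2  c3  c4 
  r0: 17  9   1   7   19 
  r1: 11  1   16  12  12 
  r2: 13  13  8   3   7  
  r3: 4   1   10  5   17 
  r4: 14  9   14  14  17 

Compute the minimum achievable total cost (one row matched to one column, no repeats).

Minimum assignment cost: 26

optimal assignment: row0→col2 (cost 1), row1→col1 (cost 1), row2→col3 (cost 3), row3→col0 (cost 4), row4→col4 (cost 17)
total = 1 + 1 + 3 + 4 + 17 = 26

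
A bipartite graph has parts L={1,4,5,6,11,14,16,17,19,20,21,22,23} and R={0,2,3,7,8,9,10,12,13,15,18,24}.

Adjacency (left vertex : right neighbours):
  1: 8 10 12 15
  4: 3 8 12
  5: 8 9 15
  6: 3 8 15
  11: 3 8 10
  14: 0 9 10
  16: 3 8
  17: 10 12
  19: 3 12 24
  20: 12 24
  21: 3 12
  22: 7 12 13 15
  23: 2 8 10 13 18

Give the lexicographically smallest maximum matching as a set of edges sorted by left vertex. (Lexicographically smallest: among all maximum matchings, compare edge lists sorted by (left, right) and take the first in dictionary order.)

Lex-smallest maximum matching: {(1,8), (4,3), (5,9), (6,15), (11,10), (14,0), (17,12), (19,24), (22,7), (23,2)}

|M| = 10 (so the lex-smallest maximum matching has 10 edges)
process left vertices in ascending order; for each, take the smallest-labelled available neighbour that still permits 10 edges overall, or leave it unmatched if none does
lex-smallest matching: {1-8, 4-3, 5-9, 6-15, 11-10, 14-0, 17-12, 19-24, 22-7, 23-2}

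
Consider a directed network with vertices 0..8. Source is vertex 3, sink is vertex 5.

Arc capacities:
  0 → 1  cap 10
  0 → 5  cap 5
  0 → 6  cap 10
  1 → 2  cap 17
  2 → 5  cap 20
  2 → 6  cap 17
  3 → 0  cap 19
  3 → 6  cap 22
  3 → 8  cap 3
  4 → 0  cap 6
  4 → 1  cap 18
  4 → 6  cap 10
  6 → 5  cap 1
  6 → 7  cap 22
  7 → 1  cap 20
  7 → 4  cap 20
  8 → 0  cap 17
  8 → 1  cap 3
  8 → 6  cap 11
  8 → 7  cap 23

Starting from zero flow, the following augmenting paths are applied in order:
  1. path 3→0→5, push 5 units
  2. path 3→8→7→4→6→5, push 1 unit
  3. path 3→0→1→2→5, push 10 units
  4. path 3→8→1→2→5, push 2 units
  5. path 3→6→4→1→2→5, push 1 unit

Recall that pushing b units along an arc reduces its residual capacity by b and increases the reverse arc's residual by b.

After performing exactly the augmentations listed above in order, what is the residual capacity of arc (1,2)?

Residual capacity of (1,2): 4

after path 1 (3→0→5, push 5): res(1,2)=17
after path 2 (3→8→7→4→6→5, push 1): res(1,2)=17
after path 3 (3→0→1→2→5, push 10): res(1,2)=7
after path 4 (3→8→1→2→5, push 2): res(1,2)=5
after path 5 (3→6→4→1→2→5, push 1): res(1,2)=4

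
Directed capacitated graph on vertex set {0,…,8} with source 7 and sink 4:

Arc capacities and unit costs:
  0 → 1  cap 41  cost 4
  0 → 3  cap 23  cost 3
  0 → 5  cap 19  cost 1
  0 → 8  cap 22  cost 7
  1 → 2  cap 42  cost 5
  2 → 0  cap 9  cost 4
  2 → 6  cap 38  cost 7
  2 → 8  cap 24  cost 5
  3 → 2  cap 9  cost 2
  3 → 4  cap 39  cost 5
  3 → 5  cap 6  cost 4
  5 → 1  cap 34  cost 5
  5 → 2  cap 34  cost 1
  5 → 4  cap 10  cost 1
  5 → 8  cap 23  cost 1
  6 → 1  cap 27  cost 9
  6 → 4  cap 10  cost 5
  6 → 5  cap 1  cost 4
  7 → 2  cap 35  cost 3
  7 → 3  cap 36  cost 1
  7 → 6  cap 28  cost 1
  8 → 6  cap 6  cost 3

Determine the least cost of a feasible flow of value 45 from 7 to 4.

shortest-cost path #1: 7→3→4 push 36 @ unit cost 6 (adds 216)
shortest-cost path #2: 7→6→4 push 9 @ unit cost 6 (adds 54)
total cost = 270

Minimum cost for 45 units: 270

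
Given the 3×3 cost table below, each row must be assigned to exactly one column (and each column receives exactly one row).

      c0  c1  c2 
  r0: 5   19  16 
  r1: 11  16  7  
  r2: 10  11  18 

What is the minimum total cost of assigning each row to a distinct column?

Minimum assignment cost: 23

optimal assignment: row0→col0 (cost 5), row1→col2 (cost 7), row2→col1 (cost 11)
total = 5 + 7 + 11 = 23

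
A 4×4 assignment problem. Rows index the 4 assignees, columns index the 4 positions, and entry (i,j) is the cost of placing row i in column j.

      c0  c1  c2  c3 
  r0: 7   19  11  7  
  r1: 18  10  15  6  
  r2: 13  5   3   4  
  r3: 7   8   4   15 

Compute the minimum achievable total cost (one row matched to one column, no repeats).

Minimum assignment cost: 22

optimal assignment: row0→col0 (cost 7), row1→col3 (cost 6), row2→col1 (cost 5), row3→col2 (cost 4)
total = 7 + 6 + 5 + 4 = 22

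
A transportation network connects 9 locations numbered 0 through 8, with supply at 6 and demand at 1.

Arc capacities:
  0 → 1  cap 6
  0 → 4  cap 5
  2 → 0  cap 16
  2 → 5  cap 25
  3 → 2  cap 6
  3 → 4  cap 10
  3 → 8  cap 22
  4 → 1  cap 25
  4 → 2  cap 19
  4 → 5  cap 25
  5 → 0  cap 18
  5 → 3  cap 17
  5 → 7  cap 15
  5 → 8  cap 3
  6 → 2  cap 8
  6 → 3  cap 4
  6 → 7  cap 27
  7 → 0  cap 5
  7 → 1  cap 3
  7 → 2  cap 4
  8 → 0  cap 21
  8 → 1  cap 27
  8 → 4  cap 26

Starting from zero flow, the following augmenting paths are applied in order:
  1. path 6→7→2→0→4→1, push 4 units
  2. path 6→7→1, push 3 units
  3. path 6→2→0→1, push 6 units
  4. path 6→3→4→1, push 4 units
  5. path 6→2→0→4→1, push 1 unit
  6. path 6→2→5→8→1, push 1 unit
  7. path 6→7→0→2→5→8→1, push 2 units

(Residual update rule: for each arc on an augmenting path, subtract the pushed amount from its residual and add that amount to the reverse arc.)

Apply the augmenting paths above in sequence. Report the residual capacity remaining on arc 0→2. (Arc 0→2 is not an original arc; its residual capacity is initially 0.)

after path 1 (6→7→2→0→4→1, push 4): res(0,2)=4
after path 2 (6→7→1, push 3): res(0,2)=4
after path 3 (6→2→0→1, push 6): res(0,2)=10
after path 4 (6→3→4→1, push 4): res(0,2)=10
after path 5 (6→2→0→4→1, push 1): res(0,2)=11
after path 6 (6→2→5→8→1, push 1): res(0,2)=11
after path 7 (6→7→0→2→5→8→1, push 2): res(0,2)=9

Residual capacity of (0,2): 9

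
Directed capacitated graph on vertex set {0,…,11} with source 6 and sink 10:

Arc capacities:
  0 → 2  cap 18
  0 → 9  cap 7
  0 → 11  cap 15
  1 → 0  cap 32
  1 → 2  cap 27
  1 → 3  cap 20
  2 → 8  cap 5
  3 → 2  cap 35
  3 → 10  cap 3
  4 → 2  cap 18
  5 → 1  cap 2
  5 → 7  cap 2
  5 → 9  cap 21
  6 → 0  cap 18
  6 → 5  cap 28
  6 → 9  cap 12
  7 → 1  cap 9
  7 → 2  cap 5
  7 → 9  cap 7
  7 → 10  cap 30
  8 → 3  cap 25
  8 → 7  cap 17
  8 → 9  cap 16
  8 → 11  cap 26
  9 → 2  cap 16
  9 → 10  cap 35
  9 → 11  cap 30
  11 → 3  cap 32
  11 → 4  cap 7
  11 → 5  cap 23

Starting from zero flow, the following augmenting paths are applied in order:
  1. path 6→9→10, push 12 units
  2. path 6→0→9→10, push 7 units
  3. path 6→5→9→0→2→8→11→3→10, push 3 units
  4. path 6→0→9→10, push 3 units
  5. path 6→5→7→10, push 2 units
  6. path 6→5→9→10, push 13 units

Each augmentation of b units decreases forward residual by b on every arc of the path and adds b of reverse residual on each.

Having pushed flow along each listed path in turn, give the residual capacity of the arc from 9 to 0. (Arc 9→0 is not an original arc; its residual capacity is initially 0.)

Residual capacity of (9,0): 7

after path 1 (6→9→10, push 12): res(9,0)=0
after path 2 (6→0→9→10, push 7): res(9,0)=7
after path 3 (6→5→9→0→2→8→11→3→10, push 3): res(9,0)=4
after path 4 (6→0→9→10, push 3): res(9,0)=7
after path 5 (6→5→7→10, push 2): res(9,0)=7
after path 6 (6→5→9→10, push 13): res(9,0)=7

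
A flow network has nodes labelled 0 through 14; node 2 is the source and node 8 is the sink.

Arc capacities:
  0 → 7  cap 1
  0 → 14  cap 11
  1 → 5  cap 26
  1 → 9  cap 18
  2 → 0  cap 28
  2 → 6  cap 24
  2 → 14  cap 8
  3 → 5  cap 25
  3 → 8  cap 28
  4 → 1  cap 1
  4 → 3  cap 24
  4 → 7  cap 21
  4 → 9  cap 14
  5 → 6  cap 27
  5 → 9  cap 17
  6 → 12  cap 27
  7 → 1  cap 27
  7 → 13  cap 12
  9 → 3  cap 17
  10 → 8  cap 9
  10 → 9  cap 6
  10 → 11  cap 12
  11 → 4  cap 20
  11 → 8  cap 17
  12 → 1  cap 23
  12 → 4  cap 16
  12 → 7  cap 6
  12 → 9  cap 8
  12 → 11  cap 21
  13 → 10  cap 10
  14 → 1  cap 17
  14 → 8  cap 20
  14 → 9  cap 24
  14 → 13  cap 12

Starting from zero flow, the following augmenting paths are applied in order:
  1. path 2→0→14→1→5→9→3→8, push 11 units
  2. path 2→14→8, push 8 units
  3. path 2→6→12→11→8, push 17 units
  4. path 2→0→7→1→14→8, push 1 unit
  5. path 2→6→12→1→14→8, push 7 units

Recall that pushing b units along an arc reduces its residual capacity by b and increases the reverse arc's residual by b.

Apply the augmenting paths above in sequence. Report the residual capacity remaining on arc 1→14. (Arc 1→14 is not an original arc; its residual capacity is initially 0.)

Residual capacity of (1,14): 3

after path 1 (2→0→14→1→5→9→3→8, push 11): res(1,14)=11
after path 2 (2→14→8, push 8): res(1,14)=11
after path 3 (2→6→12→11→8, push 17): res(1,14)=11
after path 4 (2→0→7→1→14→8, push 1): res(1,14)=10
after path 5 (2→6→12→1→14→8, push 7): res(1,14)=3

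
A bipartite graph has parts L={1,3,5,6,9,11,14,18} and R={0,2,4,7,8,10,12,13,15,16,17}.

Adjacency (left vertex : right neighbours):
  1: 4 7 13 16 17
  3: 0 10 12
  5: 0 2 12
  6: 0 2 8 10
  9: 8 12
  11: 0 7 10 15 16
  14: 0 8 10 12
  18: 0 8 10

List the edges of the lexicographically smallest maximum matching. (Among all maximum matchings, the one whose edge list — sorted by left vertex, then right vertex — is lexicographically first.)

Lex-smallest maximum matching: {(1,4), (3,0), (5,2), (6,8), (9,12), (11,7), (14,10)}

|M| = 7 (so the lex-smallest maximum matching has 7 edges)
process left vertices in ascending order; for each, take the smallest-labelled available neighbour that still permits 7 edges overall, or leave it unmatched if none does
lex-smallest matching: {1-4, 3-0, 5-2, 6-8, 9-12, 11-7, 14-10}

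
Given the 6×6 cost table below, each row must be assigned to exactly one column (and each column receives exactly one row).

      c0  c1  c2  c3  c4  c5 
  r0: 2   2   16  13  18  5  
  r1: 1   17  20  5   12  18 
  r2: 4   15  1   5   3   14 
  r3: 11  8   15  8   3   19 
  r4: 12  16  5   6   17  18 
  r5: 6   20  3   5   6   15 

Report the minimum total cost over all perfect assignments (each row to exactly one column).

optimal assignment: row0→col5 (cost 5), row1→col0 (cost 1), row2→col4 (cost 3), row3→col1 (cost 8), row4→col3 (cost 6), row5→col2 (cost 3)
total = 5 + 1 + 3 + 8 + 6 + 3 = 26

Minimum assignment cost: 26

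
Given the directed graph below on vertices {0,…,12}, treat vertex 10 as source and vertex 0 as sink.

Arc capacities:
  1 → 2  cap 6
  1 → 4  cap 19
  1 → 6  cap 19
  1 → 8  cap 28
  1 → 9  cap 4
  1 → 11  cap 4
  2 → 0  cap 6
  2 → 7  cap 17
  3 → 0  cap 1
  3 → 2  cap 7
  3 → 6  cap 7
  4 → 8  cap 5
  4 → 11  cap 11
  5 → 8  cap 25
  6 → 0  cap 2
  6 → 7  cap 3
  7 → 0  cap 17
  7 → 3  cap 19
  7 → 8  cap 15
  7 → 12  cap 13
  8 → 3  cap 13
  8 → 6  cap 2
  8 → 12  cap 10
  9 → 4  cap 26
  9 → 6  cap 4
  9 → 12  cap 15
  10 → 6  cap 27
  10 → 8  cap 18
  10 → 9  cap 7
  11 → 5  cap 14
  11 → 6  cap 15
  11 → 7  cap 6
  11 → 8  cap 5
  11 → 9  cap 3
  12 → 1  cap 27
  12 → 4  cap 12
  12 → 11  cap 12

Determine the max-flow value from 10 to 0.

augment #1: 10→6→0 bottleneck 2, total now 2
augment #2: 10→6→7→0 bottleneck 3, total now 5
augment #3: 10→8→3→0 bottleneck 1, total now 6
augment #4: 10→8→3→2→0 bottleneck 6, total now 12
augment #5: 10→8→3→2→7→0 bottleneck 1, total now 13
augment #6: 10→8→12→11→7→0 bottleneck 6, total now 19
augment #7: 10→8→12→1→2→7→0 bottleneck 4, total now 23
augment #8: 10→9→12→1→2→7→0 bottleneck 2, total now 25

Maximum flow value: 25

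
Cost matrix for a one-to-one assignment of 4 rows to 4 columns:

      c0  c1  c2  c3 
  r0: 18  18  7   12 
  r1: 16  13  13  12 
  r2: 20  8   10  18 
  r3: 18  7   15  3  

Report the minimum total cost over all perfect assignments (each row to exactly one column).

optimal assignment: row0→col2 (cost 7), row1→col0 (cost 16), row2→col1 (cost 8), row3→col3 (cost 3)
total = 7 + 16 + 8 + 3 = 34

Minimum assignment cost: 34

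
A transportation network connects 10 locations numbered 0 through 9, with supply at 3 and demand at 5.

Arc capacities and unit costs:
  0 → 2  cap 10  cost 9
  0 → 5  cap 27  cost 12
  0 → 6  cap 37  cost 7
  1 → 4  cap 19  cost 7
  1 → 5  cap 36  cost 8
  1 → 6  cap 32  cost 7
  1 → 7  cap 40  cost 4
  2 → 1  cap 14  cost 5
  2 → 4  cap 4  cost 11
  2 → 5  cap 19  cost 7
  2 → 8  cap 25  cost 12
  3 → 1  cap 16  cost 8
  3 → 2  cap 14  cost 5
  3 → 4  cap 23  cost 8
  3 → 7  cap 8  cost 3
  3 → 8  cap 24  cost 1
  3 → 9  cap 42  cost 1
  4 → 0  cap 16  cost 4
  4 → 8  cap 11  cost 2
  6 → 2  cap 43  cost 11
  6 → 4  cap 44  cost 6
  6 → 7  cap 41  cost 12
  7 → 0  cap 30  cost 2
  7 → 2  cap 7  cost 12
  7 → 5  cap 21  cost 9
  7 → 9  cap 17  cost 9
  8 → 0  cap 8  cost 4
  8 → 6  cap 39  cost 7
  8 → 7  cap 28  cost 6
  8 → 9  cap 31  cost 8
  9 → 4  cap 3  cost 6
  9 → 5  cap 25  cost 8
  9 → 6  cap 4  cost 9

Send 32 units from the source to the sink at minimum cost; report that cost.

shortest-cost path #1: 3→9→5 push 25 @ unit cost 9 (adds 225)
shortest-cost path #2: 3→7→5 push 7 @ unit cost 12 (adds 84)
total cost = 309

Minimum cost for 32 units: 309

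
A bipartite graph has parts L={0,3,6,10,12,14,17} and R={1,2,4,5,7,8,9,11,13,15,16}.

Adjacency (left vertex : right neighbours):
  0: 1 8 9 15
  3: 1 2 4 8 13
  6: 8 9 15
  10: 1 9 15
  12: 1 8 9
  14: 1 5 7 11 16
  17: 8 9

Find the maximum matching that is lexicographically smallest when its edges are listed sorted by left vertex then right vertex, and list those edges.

Lex-smallest maximum matching: {(0,1), (3,2), (6,8), (10,15), (12,9), (14,5)}

|M| = 6 (so the lex-smallest maximum matching has 6 edges)
process left vertices in ascending order; for each, take the smallest-labelled available neighbour that still permits 6 edges overall, or leave it unmatched if none does
lex-smallest matching: {0-1, 3-2, 6-8, 10-15, 12-9, 14-5}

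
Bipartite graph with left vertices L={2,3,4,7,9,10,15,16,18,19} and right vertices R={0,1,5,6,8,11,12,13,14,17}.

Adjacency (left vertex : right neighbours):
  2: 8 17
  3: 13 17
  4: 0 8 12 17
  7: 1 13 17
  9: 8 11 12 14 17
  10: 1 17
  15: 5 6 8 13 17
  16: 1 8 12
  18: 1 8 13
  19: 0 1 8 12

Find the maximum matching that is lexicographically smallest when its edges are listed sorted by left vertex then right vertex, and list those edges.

Lex-smallest maximum matching: {(2,8), (3,13), (4,0), (7,1), (9,11), (10,17), (15,5), (16,12)}

|M| = 8 (so the lex-smallest maximum matching has 8 edges)
process left vertices in ascending order; for each, take the smallest-labelled available neighbour that still permits 8 edges overall, or leave it unmatched if none does
lex-smallest matching: {2-8, 3-13, 4-0, 7-1, 9-11, 10-17, 15-5, 16-12}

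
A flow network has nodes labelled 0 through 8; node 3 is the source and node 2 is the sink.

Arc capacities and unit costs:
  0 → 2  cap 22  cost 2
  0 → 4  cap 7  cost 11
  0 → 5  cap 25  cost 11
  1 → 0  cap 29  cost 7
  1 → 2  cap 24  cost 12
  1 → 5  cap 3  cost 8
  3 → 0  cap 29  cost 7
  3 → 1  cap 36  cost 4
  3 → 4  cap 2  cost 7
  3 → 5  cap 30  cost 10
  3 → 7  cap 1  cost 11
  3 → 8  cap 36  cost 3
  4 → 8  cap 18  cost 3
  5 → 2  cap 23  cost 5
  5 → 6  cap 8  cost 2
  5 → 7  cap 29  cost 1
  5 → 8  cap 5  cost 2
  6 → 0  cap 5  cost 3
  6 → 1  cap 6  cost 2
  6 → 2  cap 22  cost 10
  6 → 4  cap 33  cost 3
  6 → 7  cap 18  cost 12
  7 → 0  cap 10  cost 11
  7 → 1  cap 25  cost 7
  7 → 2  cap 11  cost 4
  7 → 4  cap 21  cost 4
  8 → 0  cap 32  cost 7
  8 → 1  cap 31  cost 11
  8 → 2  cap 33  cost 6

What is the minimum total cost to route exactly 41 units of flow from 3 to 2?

shortest-cost path #1: 3→8→2 push 33 @ unit cost 9 (adds 297)
shortest-cost path #2: 3→0→2 push 8 @ unit cost 9 (adds 72)
total cost = 369

Minimum cost for 41 units: 369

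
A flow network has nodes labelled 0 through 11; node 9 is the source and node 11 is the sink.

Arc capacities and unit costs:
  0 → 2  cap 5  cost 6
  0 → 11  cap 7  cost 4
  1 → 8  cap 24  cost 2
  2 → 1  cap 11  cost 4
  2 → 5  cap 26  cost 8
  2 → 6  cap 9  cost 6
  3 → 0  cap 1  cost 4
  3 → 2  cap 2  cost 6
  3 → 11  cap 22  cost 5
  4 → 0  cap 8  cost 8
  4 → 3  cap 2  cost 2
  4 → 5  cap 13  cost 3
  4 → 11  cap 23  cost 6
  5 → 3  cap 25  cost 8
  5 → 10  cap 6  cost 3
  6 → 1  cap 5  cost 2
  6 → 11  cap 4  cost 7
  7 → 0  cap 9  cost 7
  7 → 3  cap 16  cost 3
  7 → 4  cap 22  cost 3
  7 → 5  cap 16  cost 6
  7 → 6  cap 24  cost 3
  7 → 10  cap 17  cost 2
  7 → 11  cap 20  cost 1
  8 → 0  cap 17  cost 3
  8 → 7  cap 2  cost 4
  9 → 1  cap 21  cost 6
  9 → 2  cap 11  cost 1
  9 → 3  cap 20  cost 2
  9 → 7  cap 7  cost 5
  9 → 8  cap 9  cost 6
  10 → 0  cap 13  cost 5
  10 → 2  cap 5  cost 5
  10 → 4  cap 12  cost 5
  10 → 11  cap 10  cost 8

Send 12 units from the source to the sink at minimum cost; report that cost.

Minimum cost for 12 units: 77

shortest-cost path #1: 9→7→11 push 7 @ unit cost 6 (adds 42)
shortest-cost path #2: 9→3→11 push 5 @ unit cost 7 (adds 35)
total cost = 77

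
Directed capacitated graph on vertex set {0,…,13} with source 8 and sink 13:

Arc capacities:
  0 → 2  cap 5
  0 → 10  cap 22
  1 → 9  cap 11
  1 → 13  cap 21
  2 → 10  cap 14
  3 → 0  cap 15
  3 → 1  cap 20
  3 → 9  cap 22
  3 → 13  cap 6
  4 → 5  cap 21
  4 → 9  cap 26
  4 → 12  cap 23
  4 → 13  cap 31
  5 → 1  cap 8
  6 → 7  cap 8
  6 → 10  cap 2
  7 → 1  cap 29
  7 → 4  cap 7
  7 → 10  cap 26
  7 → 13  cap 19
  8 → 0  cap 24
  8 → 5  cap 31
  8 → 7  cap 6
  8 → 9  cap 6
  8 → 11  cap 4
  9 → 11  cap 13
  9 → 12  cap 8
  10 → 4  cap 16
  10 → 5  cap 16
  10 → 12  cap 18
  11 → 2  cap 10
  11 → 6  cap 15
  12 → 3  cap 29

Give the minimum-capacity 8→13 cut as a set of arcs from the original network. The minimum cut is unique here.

Min-cut arcs: {(5,1), (8,0), (8,7), (8,9), (8,11)} (total capacity 48)

augment #1: 8→7→13 push 6
augment #2: 8→5→1→13 push 8
augment #3: 8→0→10→4→13 push 16
augment #4: 8→9→12→3→13 push 6
augment #5: 8→11→6→7→13 push 4
augment #6: 8→0→10→12→3→1→13 push 6
augment #7: 8→0→2→10→12→3→1→13 push 2
max flow = 48; residual-reachable set from 8 gives S-side
cut edges (S→T): {(5,1), (8,0), (8,7), (8,9), (8,11)} total cap 48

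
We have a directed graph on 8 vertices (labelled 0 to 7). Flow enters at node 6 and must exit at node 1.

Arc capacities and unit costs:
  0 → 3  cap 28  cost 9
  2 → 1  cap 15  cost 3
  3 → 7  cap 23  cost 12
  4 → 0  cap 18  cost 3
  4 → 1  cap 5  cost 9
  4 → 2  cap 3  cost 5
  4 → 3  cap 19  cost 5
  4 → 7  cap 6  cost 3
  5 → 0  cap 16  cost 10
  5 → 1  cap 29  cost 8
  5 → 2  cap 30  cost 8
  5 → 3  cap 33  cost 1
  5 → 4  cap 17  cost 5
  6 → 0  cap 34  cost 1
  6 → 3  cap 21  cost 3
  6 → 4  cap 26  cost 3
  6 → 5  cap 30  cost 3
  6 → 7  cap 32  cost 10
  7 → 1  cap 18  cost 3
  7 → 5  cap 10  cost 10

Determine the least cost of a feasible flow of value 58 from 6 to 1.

shortest-cost path #1: 6→4→7→1 push 6 @ unit cost 9 (adds 54)
shortest-cost path #2: 6→5→1 push 29 @ unit cost 11 (adds 319)
shortest-cost path #3: 6→4→2→1 push 3 @ unit cost 11 (adds 33)
shortest-cost path #4: 6→4→1 push 5 @ unit cost 12 (adds 60)
shortest-cost path #5: 6→7→1 push 12 @ unit cost 13 (adds 156)
shortest-cost path #6: 6→5→2→1 push 1 @ unit cost 14 (adds 14)
shortest-cost path #7: 6→7→5→2→1 push 2 @ unit cost 31 (adds 62)
total cost = 698

Minimum cost for 58 units: 698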